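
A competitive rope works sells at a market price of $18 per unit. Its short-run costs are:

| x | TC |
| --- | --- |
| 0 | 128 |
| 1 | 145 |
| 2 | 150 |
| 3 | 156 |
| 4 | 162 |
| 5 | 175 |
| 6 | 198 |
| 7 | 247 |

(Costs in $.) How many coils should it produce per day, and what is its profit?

x = 5; profit = -$85

Profit at each row (π = 18x − TC): x=0: -128; x=1: -127; x=2: -114; x=3: -102; x=4: -90; x=5: -85; x=6: -90; x=7: -121.
Profit is maximized at x = 5. AVC there is 47/5 = $9.40 ≤ P, so producing beats shutting down (which would give -$128).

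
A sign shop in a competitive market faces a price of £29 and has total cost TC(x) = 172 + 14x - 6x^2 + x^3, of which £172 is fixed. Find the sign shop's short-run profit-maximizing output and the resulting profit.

AVC = 14 - 6x + x^2; min AVC = £5 at x = 3. Since P = £29 ≥ min AVC, the firm produces.
MC = 14 - 12x + 3x^2. Setting P = MC and taking the root on the rising branch gives x* = 5.
TR = 29·5 = 145. TC = 172 + 45 = 217. Profit = 145 − 217 = -£72.
Shutting down would mean losing the fixed cost of £172, so operating at a loss of £72 is better by £100.

Profit = -£72 at x = 5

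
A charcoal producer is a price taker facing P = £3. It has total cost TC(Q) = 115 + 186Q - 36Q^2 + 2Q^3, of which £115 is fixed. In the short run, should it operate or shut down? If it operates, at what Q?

From TC, MC = TC'(Q) = 186 - 72Q + 6Q^2 and AVC = VC/Q = 186 - 36Q + 2Q^2.
The AVC parabola has its vertex at Q = 36/4 = 9, where AVC = 186 - 36·9 + 2·9^2 = £24.
Since P = £3 < min AVC = £24, price fails to cover variable cost at any output.
The firm minimizes its loss by shutting down and losing only its fixed cost of £115.

Shut down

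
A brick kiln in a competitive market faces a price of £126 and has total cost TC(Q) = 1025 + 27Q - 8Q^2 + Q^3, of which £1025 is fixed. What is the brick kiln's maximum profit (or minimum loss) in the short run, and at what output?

AVC = 27 - 8Q + Q^2 has its minimum £11 at Q = 4; price £126 clears that bar, so the firm operates.
MC = 27 - 16Q + 3Q^2. Setting P = MC and taking the root on the rising branch gives Q* = 9.
TR = 126·9 = 1134. TC = 1025 + 324 = 1349. Profit = 1134 − 1349 = -£215.
Shutting down would mean losing the fixed cost of £1025, so operating at a loss of £215 is better by £810.

Profit = -£215 at Q = 9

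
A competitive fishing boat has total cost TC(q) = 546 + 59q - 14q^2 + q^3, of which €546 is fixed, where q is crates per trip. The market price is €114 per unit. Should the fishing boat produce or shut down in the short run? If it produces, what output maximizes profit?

Variable cost is VC = 59q - 14q^2 + q^3, so AVC = VC/q = 59 - 14q + q^2 and MC = dTC/dq = 59 - 28q + 3q^2.
The AVC parabola has its vertex at q = 14/2 = 7, where AVC = 59 - 14·7 + 7^2 = €10.
P = €114 exceeds min AVC = €10, so the firm stays open.
Set P = MC: 114 = 59 - 28q + 3q^2 → -55 - 28q + 3q^2 = 0. The roots are q = -5/3 and q = 11; the profit-maximizing output is on the rising part of MC, so q* = 11.
Check: AVC at q = 11 is €26 ≤ P, so revenue covers variable cost.
Profit = P·q − TC = 114·11 − 832 = €422.

Produce at q = 11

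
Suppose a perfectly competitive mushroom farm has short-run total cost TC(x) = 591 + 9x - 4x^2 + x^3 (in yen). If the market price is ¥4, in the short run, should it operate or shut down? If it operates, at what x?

Strip out fixed cost: VC = 9x - 4x^2 + x^3. Then AVC = 9 - 4x + x^2 and MC = 9 - 8x + 3x^2.
The AVC parabola has its vertex at x = 4/2 = 2, where AVC = 9 - 4·2 + 2^2 = ¥5.
With P < min AVC (¥4 < ¥5), every unit sold adds to the loss.
Shutting down limits the loss to fixed cost, ¥591.

Shut down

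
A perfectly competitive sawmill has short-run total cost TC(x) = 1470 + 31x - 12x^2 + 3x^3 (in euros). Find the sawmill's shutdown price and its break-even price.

Shutdown price = min AVC. AVC = 31 - 12x + 3x^2, with vertex at x = 2 and minimum €19.
ATC = 1470/x + 31 - 12x + 3x^2. Setting dATC/dx = −1470/x^2 − 12 + 6x = 0 gives x = 7 (since 6·7^3 − 12·7^2 = 1470).
min ATC = 1470/7 + 31 − 12·7 + 3·7^2 = €304. That is the break-even price.
For €19 ≤ P < €304 the firm produces at a loss; below €19 it shuts down.

Shutdown price = €19; break-even price = €304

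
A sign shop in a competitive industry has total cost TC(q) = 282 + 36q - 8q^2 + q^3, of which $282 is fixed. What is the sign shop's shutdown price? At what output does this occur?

Short-run supply begins at min AVC. From VC = 36q - 8q^2 + q^3, AVC = 36 - 8q + q^2.
At the minimum of AVC, MC = AVC. MC = 36 - 16q + 3q^2; setting MC = AVC gives 2q^2 - 8q = 0, so q = 4. min AVC = 20.
For P < $20 the firm produces nothing.

$20 per unit, at q = 4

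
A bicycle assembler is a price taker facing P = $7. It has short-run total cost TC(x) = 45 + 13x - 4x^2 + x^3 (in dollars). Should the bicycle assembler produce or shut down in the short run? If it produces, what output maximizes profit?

From TC, MC = TC'(x) = 13 - 8x + 3x^2 and AVC = VC/x = 13 - 4x + x^2.
AVC is minimized where dAVC/dx = -4 + 2x = 0, at x = 2; min AVC = 13 - 4·2 + 2^2 = $9.
Since P = $7 < min AVC = $9, price fails to cover variable cost at any output.
The firm minimizes its loss by shutting down and losing only its fixed cost of $45.

Shut down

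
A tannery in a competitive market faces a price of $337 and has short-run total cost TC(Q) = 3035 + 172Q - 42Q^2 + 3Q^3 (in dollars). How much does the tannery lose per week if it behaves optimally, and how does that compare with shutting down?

Profit = -$131 at Q = 11

AVC = 172 - 42Q + 3Q^2 has its minimum $25 at Q = 7; price $337 clears that bar, so the firm operates.
With MC = 172 - 84Q + 9Q^2, P = MC on the upward-sloping part at Q* = 11.
TR = 337·11 = 3707. TC = 3035 + 803 = 3838. Profit = 3707 − 3838 = -$131.
By producing, the firm covers all variable cost plus $2904 of fixed cost; shutting down would lose the full $3035.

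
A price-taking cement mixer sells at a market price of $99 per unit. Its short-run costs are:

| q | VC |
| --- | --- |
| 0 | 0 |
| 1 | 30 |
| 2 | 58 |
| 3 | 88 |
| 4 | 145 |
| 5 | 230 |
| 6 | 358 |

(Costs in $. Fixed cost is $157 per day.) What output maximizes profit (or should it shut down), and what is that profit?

q = 5; profit = $108

Profit at each row (π = 99q − TC): q=0: -157; q=1: -88; q=2: -17; q=3: 52; q=4: 94; q=5: 108; q=6: 79.
Profit is maximized at q = 5. AVC there is 230/5 = $46 ≤ P, so producing beats shutting down (which would give -$157).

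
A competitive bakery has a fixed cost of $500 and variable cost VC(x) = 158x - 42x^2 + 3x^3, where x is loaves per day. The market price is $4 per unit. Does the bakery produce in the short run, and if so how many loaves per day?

Shut down

Strip out fixed cost: VC = 158x - 42x^2 + 3x^3. Then AVC = 158 - 42x + 3x^2 and MC = 158 - 84x + 9x^2.
AVC is minimized where dAVC/dx = -42 + 6x = 0, at x = 7; min AVC = 158 - 42·7 + 3·7^2 = $11.
Since P = $4 < min AVC = $11, price fails to cover variable cost at any output.
Shutting down limits the loss to fixed cost, $500.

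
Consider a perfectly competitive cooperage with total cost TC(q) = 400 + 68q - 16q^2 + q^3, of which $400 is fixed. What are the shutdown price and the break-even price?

Shutdown price = $4; break-even price = $48

Shutdown price = min AVC. AVC = 68 - 16q + q^2, with vertex at q = 8 and minimum $4.
ATC = 400/q + 68 - 16q + q^2. Setting dATC/dq = −400/q^2 − 16 + 2q = 0 gives q = 10 (since 2·10^3 − 16·10^2 = 400).
min ATC = 400/10 + 68 − 16·10 + 10^2 = $48. That is the break-even price.
Between these two prices the firm operates at a loss; above $48 it earns a profit.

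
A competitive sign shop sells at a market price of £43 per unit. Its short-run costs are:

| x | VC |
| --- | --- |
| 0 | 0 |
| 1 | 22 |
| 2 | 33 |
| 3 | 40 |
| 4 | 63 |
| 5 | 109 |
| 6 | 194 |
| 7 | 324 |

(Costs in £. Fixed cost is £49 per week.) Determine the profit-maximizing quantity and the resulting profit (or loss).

Tabulate TR − TC: x=0: -49; x=1: -28; x=2: 4; x=3: 40; x=4: 60; x=5: 57; x=6: 15; x=7: -72.
Profit is maximized at x = 4. AVC there is 63/4 = £15.75 ≤ P, so producing beats shutting down (which would give -£49).

x = 4; profit = £60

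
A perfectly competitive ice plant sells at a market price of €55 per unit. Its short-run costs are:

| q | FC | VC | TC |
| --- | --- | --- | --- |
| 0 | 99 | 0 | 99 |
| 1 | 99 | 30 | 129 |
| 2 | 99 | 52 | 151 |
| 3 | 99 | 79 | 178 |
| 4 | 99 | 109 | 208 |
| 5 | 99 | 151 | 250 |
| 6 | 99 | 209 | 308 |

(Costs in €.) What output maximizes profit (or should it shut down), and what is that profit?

Compute π = P·q − TC at each output: q=0: -99; q=1: -74; q=2: -41; q=3: -13; q=4: 12; q=5: 25; q=6: 22.
Profit is maximized at q = 5. AVC there is 151/5 = €30.20 ≤ P, so producing beats shutting down (which would give -€99).

q = 5; profit = €25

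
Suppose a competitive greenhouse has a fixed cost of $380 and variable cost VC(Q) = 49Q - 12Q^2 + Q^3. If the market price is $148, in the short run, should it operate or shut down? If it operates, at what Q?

Produce at Q = 11

Strip out fixed cost: VC = 49Q - 12Q^2 + Q^3. Then AVC = 49 - 12Q + Q^2 and MC = 49 - 24Q + 3Q^2.
AVC hits its minimum where MC = AVC, at Q = 6, giving min AVC = 49 - 12·6 + 6^2 = $13.
Since P = $148 ≥ min AVC = $13, price covers variable cost and the firm should produce.
P = MC gives -99 - 24Q + 3Q^2 = 0, with roots -3 and 11. Take the larger (rising MC): Q* = 11.
Check: AVC at Q = 11 is $38 ≤ P, so revenue covers variable cost.
Profit = P·Q − TC = 148·11 − 798 = $830.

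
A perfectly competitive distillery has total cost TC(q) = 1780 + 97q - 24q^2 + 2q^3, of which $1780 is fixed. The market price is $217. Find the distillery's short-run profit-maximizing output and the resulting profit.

AVC = 97 - 24q + 2q^2 has its minimum $25 at q = 6; price $217 clears that bar, so the firm operates.
With MC = 97 - 48q + 6q^2, P = MC on the upward-sloping part at q* = 10.
TR = 217·10 = 2170. TC = 1780 + 570 = 2350. Profit = 2170 − 2350 = -$180.
By producing, the firm covers all variable cost plus $1600 of fixed cost; shutting down would lose the full $1780.

Profit = -$180 at q = 10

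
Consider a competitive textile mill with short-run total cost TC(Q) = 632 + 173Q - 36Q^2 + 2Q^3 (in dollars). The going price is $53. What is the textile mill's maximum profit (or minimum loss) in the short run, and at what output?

AVC = 173 - 36Q + 2Q^2; min AVC = $11 at Q = 9. Since P = $53 ≥ min AVC, the firm produces.
With MC = 173 - 72Q + 6Q^2, P = MC on the upward-sloping part at Q* = 10.
TR = 53·10 = 530. TC = 632 + 130 = 762. Profit = 530 − 762 = -$232.
Shutting down would mean losing the fixed cost of $632, so operating at a loss of $232 is better by $400.

Profit = -$232 at Q = 10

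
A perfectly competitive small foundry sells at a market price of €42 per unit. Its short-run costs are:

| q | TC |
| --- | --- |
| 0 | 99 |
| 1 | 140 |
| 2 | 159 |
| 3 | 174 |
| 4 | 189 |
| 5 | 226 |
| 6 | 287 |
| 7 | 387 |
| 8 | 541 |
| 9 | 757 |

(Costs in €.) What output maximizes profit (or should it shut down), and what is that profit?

Tabulate TR − TC: q=0: -99; q=1: -98; q=2: -75; q=3: -48; q=4: -21; q=5: -16; q=6: -35; q=7: -93; q=8: -205; q=9: -379.
Profit is maximized at q = 5. AVC there is 127/5 = €25.40 ≤ P, so producing beats shutting down (which would give -€99).

q = 5; profit = -€16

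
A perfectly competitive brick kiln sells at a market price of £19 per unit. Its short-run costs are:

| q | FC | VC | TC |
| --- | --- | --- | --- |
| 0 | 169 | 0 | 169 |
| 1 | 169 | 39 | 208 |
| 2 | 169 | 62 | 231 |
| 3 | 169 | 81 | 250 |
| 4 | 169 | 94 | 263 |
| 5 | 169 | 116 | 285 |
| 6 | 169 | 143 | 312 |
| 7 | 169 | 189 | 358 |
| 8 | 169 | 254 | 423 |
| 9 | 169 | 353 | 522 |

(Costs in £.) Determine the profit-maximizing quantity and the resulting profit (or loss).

q = 0 (shut down); profit = -£169

Compute π = P·q − TC at each output: q=0: -169; q=1: -189; q=2: -193; q=3: -193; q=4: -187; q=5: -190; q=6: -198; q=7: -225; q=8: -271; q=9: -351.
Profit is highest at q = 0. Equivalently, the lowest AVC in the table is 116/5 ≈ £23.20 at q = 5, and P = £19 falls below it — price never covers variable cost, so the firm shuts down and loses only its fixed cost.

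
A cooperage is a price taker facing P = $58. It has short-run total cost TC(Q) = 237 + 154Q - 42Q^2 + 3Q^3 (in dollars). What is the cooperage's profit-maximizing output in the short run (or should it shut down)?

Produce at Q = 8

From TC, MC = TC'(Q) = 154 - 84Q + 9Q^2 and AVC = VC/Q = 154 - 42Q + 3Q^2.
The AVC parabola has its vertex at Q = 42/6 = 7, where AVC = 154 - 42·7 + 3·7^2 = $7.
P = $58 exceeds min AVC = $7, so the firm stays open.
Solving P = MC: 96 - 84Q + 9Q^2 = 0 ⇒ Q = 4/3 or 8. On the upward-sloping branch, Q* = 8.
Check: AVC at Q = 8 is $10 ≤ P, so revenue covers variable cost.
Profit = P·Q − TC = 58·8 − 317 = $147.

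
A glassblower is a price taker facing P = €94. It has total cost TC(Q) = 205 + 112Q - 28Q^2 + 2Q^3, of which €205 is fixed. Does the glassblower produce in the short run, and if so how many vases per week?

Produce at Q = 9

Variable cost is VC = 112Q - 28Q^2 + 2Q^3, so AVC = VC/Q = 112 - 28Q + 2Q^2 and MC = dTC/dQ = 112 - 56Q + 6Q^2.
AVC is minimized where dAVC/dQ = -28 + 4Q = 0, at Q = 7; min AVC = 112 - 28·7 + 2·7^2 = €14.
P = €94 exceeds min AVC = €14, so the firm stays open.
Set P = MC: 94 = 112 - 56Q + 6Q^2 → 18 - 56Q + 6Q^2 = 0. The roots are Q = 1/3 and Q = 9; the profit-maximizing output is on the rising part of MC, so Q* = 9.
Check: AVC at Q = 9 is €22 ≤ P, so revenue covers variable cost.
Profit = P·Q − TC = 94·9 − 403 = €443.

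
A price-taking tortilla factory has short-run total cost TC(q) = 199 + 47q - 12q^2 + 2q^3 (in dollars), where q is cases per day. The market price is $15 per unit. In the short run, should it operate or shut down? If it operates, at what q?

From TC, MC = TC'(q) = 47 - 24q + 6q^2 and AVC = VC/q = 47 - 12q + 2q^2.
AVC hits its minimum where MC = AVC, at q = 3, giving min AVC = 47 - 12·3 + 2·3^2 = $29.
P = $15 lies below min AVC = $29; no output level covers variable cost.
The firm minimizes its loss by shutting down and losing only its fixed cost of $199.

Shut down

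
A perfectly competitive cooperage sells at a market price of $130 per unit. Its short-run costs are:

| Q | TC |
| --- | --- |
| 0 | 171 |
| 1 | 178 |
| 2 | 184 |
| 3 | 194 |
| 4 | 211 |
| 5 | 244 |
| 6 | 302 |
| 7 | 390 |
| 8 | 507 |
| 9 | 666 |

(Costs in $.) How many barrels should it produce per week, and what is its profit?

Q = 8; profit = $533

Profit at each row (π = 130Q − TC): Q=0: -171; Q=1: -48; Q=2: 76; Q=3: 196; Q=4: 309; Q=5: 406; Q=6: 478; Q=7: 520; Q=8: 533; Q=9: 504.
Profit is maximized at Q = 8. AVC there is 336/8 = $42 ≤ P, so producing beats shutting down (which would give -$171).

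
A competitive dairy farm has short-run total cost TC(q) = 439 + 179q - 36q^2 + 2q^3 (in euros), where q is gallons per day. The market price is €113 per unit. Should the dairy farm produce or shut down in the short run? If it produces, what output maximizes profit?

Produce at q = 11

Strip out fixed cost: VC = 179q - 36q^2 + 2q^3. Then AVC = 179 - 36q + 2q^2 and MC = 179 - 72q + 6q^2.
AVC hits its minimum where MC = AVC, at q = 9, giving min AVC = 179 - 36·9 + 2·9^2 = €17.
P = €113 exceeds min AVC = €17, so the firm stays open.
P = MC gives 66 - 72q + 6q^2 = 0, with roots 1 and 11. Take the larger (rising MC): q* = 11.
Check: AVC at q = 11 is €25 ≤ P, so revenue covers variable cost.
Profit = P·q − TC = 113·11 − 714 = €529.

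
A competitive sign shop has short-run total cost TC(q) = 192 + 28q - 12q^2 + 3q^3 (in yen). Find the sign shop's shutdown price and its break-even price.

Shutdown price = ¥16; break-even price = ¥76

AVC = 28 - 12q + 3q^2; minimized at q = 2, giving min AVC = ¥16. That is the shutdown price.
ATC = 192/q + 28 - 12q + 3q^2. Setting dATC/dq = −192/q^2 − 12 + 6q = 0 gives q = 4 (since 6·4^3 − 12·4^2 = 192).
min ATC = 192/4 + 28 − 12·4 + 3·4^2 = ¥76. That is the break-even price.
Between these two prices the firm operates at a loss; above ¥76 it earns a profit.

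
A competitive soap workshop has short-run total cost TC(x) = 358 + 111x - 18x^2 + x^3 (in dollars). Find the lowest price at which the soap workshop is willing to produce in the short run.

$30 per unit

Short-run supply begins at min AVC. From VC = 111x - 18x^2 + x^3, AVC = 111 - 18x + x^2.
dAVC/dx = -18 + 2x = 0 gives x = 9. min AVC = 111 - 18·9 + 9^2 = 30.
The firm shuts down for any P below $30.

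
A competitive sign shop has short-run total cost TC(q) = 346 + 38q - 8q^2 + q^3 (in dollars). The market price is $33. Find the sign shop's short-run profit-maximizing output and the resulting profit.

AVC = 38 - 8q + q^2; min AVC = $22 at q = 4. Since P = $33 ≥ min AVC, the firm produces.
MC = 38 - 16q + 3q^2. Setting P = MC and taking the root on the rising branch gives q* = 5.
TR = 33·5 = 165. TC = 346 + 115 = 461. Profit = 165 − 461 = -$296.
That loss of $296 beats the $346 the firm would lose by shutting down; producing recovers $50 of fixed cost.

Profit = -$296 at q = 5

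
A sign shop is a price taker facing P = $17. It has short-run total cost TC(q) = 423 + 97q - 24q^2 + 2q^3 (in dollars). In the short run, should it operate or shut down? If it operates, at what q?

Variable cost is VC = 97q - 24q^2 + 2q^3, so AVC = VC/q = 97 - 24q + 2q^2 and MC = dTC/dq = 97 - 48q + 6q^2.
The AVC parabola has its vertex at q = 24/4 = 6, where AVC = 97 - 24·6 + 2·6^2 = $25.
Since P = $17 < min AVC = $25, price fails to cover variable cost at any output.
Best response: produce nothing and absorb the $423 fixed cost.

Shut down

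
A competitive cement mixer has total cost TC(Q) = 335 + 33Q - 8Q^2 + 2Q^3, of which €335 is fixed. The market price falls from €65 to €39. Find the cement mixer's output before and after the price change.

Output falls from 4 to 3

AVC = 33 - 8Q + 2Q^2, minimized at Q = 2 where min AVC = €25. MC = 33 - 16Q + 6Q^2.
With P = €65 above the shutdown price, P = MC gives Q = 4.
At P = €39 ≥ min AVC, set P = MC: Q = 3. The firm stays open but cuts output.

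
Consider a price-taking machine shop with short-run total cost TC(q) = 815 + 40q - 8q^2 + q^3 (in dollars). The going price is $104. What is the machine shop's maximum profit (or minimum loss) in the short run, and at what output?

Profit = -$303 at q = 8

AVC = 40 - 8q + q^2; min AVC = $24 at q = 4. Since P = $104 ≥ min AVC, the firm produces.
MC = 40 - 16q + 3q^2. Setting P = MC and taking the root on the rising branch gives q* = 8.
TR = 104·8 = 832. TC = 815 + 320 = 1135. Profit = 832 − 1135 = -$303.
By producing, the firm covers all variable cost plus $512 of fixed cost; shutting down would lose the full $815.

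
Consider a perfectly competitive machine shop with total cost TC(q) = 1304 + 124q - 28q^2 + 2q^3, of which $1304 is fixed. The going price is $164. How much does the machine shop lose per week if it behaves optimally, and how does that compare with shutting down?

Profit = -$104 at q = 10

AVC = 124 - 28q + 2q^2 has its minimum $26 at q = 7; price $164 clears that bar, so the firm operates.
With MC = 124 - 56q + 6q^2, P = MC on the upward-sloping part at q* = 10.
TR = 164·10 = 1640. TC = 1304 + 440 = 1744. Profit = 1640 − 1744 = -$104.
By producing, the firm covers all variable cost plus $1200 of fixed cost; shutting down would lose the full $1304.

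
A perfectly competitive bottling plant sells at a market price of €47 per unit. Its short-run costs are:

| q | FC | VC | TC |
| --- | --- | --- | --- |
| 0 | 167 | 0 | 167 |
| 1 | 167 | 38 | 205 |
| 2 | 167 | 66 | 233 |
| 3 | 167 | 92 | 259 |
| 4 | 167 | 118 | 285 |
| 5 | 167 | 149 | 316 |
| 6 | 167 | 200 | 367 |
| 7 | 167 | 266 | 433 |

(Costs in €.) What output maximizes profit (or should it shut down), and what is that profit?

q = 5; profit = -€81

Compute π = P·q − TC at each output: q=0: -167; q=1: -158; q=2: -139; q=3: -118; q=4: -97; q=5: -81; q=6: -85; q=7: -104.
Profit is maximized at q = 5. AVC there is 149/5 = €29.80 ≤ P, so producing beats shutting down (which would give -€167).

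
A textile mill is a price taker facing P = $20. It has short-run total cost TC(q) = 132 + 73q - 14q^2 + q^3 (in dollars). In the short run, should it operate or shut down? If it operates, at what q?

From TC, MC = TC'(q) = 73 - 28q + 3q^2 and AVC = VC/q = 73 - 14q + q^2.
The AVC parabola has its vertex at q = 14/2 = 7, where AVC = 73 - 14·7 + 7^2 = $24.
P = $20 lies below min AVC = $24; no output level covers variable cost.
Best response: produce nothing and absorb the $132 fixed cost.

Shut down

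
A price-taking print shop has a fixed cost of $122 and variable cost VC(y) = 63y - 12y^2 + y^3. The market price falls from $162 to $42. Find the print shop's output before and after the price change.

AVC = 63 - 12y + y^2, minimized at y = 6 where min AVC = $27. MC = 63 - 24y + 3y^2.
With P = $162 above the shutdown price, P = MC gives y = 11.
At P = $42 ≥ min AVC, set P = MC: y = 7. The firm stays open but cuts output.

Output falls from 11 to 7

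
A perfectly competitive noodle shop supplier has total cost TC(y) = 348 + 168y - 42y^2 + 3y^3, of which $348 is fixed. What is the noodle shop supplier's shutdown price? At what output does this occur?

$21 per unit, at y = 7

The firm shuts down when price falls below the minimum of average variable cost. AVC = VC/y = 168 - 42y + 3y^2.
At the minimum of AVC, MC = AVC. MC = 168 - 84y + 9y^2; setting MC = AVC gives 6y^2 - 42y = 0, so y = 7. min AVC = 21.
The firm shuts down for any P below $21.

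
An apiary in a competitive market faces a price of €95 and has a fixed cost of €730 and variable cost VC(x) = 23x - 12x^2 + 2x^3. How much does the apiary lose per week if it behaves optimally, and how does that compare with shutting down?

Profit = -€298 at x = 6

AVC = 23 - 12x + 2x^2; min AVC = €5 at x = 3. Since P = €95 ≥ min AVC, the firm produces.
MC = 23 - 24x + 6x^2. Setting P = MC and taking the root on the rising branch gives x* = 6.
TR = 95·6 = 570. TC = 730 + 138 = 868. Profit = 570 − 868 = -€298.
Shutting down would mean losing the fixed cost of €730, so operating at a loss of €298 is better by €432.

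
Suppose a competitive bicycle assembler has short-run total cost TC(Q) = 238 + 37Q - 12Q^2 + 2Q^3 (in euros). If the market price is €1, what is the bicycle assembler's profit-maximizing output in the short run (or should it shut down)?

Shut down

Variable cost is VC = 37Q - 12Q^2 + 2Q^3, so AVC = VC/Q = 37 - 12Q + 2Q^2 and MC = dTC/dQ = 37 - 24Q + 6Q^2.
AVC is minimized where dAVC/dQ = -12 + 4Q = 0, at Q = 3; min AVC = 37 - 12·3 + 2·3^2 = €19.
P = €1 lies below min AVC = €19; no output level covers variable cost.
Shutting down limits the loss to fixed cost, €238.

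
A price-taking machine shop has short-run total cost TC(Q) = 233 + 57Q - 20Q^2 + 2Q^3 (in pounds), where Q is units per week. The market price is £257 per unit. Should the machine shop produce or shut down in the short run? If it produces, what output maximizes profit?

Strip out fixed cost: VC = 57Q - 20Q^2 + 2Q^3. Then AVC = 57 - 20Q + 2Q^2 and MC = 57 - 40Q + 6Q^2.
AVC hits its minimum where MC = AVC, at Q = 5, giving min AVC = 57 - 20·5 + 2·5^2 = £7.
Since P = £257 ≥ min AVC = £7, price covers variable cost and the firm should produce.
Solving P = MC: -200 - 40Q + 6Q^2 = 0 ⇒ Q = -10/3 or 10. On the upward-sloping branch, Q* = 10.
Check: AVC at Q = 10 is £57 ≤ P, so revenue covers variable cost.
Profit = P·Q − TC = 257·10 − 803 = £1767.

Produce at Q = 10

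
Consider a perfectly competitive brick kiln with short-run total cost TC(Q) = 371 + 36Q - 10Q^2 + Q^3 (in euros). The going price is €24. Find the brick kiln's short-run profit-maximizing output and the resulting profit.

Profit = -€299 at Q = 6

AVC = 36 - 10Q + Q^2; min AVC = €11 at Q = 5. Since P = €24 ≥ min AVC, the firm produces.
MC = 36 - 20Q + 3Q^2. Setting P = MC and taking the root on the rising branch gives Q* = 6.
TR = 24·6 = 144. TC = 371 + 72 = 443. Profit = 144 − 443 = -€299.
By producing, the firm covers all variable cost plus €72 of fixed cost; shutting down would lose the full €371.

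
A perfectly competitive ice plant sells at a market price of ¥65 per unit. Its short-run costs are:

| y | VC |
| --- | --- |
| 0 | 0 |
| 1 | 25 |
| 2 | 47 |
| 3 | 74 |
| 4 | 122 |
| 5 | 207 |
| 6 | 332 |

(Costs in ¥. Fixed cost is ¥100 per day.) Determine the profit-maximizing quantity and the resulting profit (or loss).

y = 4; profit = ¥38

Compute π = P·y − TC at each output: y=0: -100; y=1: -60; y=2: -17; y=3: 21; y=4: 38; y=5: 18; y=6: -42.
Profit is maximized at y = 4. AVC there is 122/4 = ¥30.50 ≤ P, so producing beats shutting down (which would give -¥100).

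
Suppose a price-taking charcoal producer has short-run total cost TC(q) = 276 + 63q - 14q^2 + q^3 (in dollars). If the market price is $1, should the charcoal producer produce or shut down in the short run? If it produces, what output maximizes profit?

Shut down

Strip out fixed cost: VC = 63q - 14q^2 + q^3. Then AVC = 63 - 14q + q^2 and MC = 63 - 28q + 3q^2.
The AVC parabola has its vertex at q = 14/2 = 7, where AVC = 63 - 14·7 + 7^2 = $14.
P = $1 lies below min AVC = $14; no output level covers variable cost.
The firm minimizes its loss by shutting down and losing only its fixed cost of $276.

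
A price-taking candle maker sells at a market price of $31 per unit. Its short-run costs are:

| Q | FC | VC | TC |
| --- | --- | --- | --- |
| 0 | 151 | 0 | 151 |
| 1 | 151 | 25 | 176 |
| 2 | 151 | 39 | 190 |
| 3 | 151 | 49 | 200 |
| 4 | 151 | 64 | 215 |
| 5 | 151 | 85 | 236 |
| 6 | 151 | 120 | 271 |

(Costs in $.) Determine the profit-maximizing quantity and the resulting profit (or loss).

Q = 5; profit = -$81

Profit at each row (π = 31Q − TC): Q=0: -151; Q=1: -145; Q=2: -128; Q=3: -107; Q=4: -91; Q=5: -81; Q=6: -85.
Profit is maximized at Q = 5. AVC there is 85/5 = $17 ≤ P, so producing beats shutting down (which would give -$151).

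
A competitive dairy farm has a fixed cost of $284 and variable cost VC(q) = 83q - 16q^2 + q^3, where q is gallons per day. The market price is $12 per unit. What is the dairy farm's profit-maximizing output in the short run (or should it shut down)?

Shut down

From TC, MC = TC'(q) = 83 - 32q + 3q^2 and AVC = VC/q = 83 - 16q + q^2.
AVC hits its minimum where MC = AVC, at q = 8, giving min AVC = 83 - 16·8 + 8^2 = $19.
Since P = $12 < min AVC = $19, price fails to cover variable cost at any output.
Shutting down limits the loss to fixed cost, $284.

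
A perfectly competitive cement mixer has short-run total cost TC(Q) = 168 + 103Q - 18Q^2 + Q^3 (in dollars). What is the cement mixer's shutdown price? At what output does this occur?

Short-run supply begins at min AVC. From VC = 103Q - 18Q^2 + Q^3, AVC = 103 - 18Q + Q^2.
dAVC/dQ = -18 + 2Q = 0 gives Q = 9. min AVC = 103 - 18·9 + 9^2 = 22.
So the shutdown price is $22.

$22 per unit, at Q = 9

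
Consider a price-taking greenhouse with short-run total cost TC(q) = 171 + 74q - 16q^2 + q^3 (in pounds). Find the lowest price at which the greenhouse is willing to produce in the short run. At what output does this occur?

£10 per unit, at q = 8

Short-run supply begins at min AVC. From VC = 74q - 16q^2 + q^3, AVC = 74 - 16q + q^2.
At the minimum of AVC, MC = AVC. MC = 74 - 32q + 3q^2; setting MC = AVC gives 2q^2 - 16q = 0, so q = 8. min AVC = 10.
The firm shuts down for any P below £10.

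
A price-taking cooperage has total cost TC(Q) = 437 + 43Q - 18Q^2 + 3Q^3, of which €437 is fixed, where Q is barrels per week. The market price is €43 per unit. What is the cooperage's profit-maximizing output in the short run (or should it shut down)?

Produce at Q = 4

Strip out fixed cost: VC = 43Q - 18Q^2 + 3Q^3. Then AVC = 43 - 18Q + 3Q^2 and MC = 43 - 36Q + 9Q^2.
AVC hits its minimum where MC = AVC, at Q = 3, giving min AVC = 43 - 18·3 + 3·3^2 = €16.
Since P = €43 ≥ min AVC = €16, price covers variable cost and the firm should produce.
P = MC gives -36Q + 9Q^2 = 0, with roots 0 and 4. Take the larger (rising MC): Q* = 4.
Check: AVC at Q = 4 is €19 ≤ P, so revenue covers variable cost.
Profit = P·Q − TC = 43·4 − 513 = -€341, a loss, but smaller than the €437 fixed cost the firm would lose by shutting down.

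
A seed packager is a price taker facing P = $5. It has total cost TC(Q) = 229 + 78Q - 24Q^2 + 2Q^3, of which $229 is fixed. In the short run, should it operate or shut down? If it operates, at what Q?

Strip out fixed cost: VC = 78Q - 24Q^2 + 2Q^3. Then AVC = 78 - 24Q + 2Q^2 and MC = 78 - 48Q + 6Q^2.
AVC is minimized where dAVC/dQ = -24 + 4Q = 0, at Q = 6; min AVC = 78 - 24·6 + 2·6^2 = $6.
Since P = $5 < min AVC = $6, price fails to cover variable cost at any output.
Best response: produce nothing and absorb the $229 fixed cost.

Shut down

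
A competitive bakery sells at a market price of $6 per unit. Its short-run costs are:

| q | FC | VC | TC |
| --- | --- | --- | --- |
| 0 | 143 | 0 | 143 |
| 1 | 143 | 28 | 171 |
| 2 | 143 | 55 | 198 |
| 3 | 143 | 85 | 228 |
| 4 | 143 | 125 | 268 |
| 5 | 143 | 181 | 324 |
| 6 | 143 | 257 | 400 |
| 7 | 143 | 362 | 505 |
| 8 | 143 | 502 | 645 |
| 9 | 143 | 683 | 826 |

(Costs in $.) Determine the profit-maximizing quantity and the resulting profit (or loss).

q = 0 (shut down); profit = -$143

Compute π = P·q − TC at each output: q=0: -143; q=1: -165; q=2: -186; q=3: -210; q=4: -244; q=5: -294; q=6: -364; q=7: -463; q=8: -597; q=9: -772.
Profit is highest at q = 0. Equivalently, the lowest AVC in the table is 55/2 ≈ $27.50 at q = 2, and P = $6 falls below it — price never covers variable cost, so the firm shuts down and loses only its fixed cost.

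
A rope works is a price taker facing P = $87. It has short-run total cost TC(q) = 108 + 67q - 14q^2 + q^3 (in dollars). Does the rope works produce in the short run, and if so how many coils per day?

Produce at q = 10

From TC, MC = TC'(q) = 67 - 28q + 3q^2 and AVC = VC/q = 67 - 14q + q^2.
AVC is minimized where dAVC/dq = -14 + 2q = 0, at q = 7; min AVC = 67 - 14·7 + 7^2 = $18.
Because $87 ≥ $18, revenue can cover variable cost; the firm operates.
Set P = MC: 87 = 67 - 28q + 3q^2 → -20 - 28q + 3q^2 = 0. The roots are q = -2/3 and q = 10; the profit-maximizing output is on the rising part of MC, so q* = 10.
Check: AVC at q = 10 is $27 ≤ P, so revenue covers variable cost.
Profit = P·q − TC = 87·10 − 378 = $492.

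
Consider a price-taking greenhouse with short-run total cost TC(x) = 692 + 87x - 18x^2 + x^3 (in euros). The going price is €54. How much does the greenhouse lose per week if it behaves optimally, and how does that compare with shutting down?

Profit = -€208 at x = 11

AVC = 87 - 18x + x^2 has its minimum €6 at x = 9; price €54 clears that bar, so the firm operates.
With MC = 87 - 36x + 3x^2, P = MC on the upward-sloping part at x* = 11.
TR = 54·11 = 594. TC = 692 + 110 = 802. Profit = 594 − 802 = -€208.
By producing, the firm covers all variable cost plus €484 of fixed cost; shutting down would lose the full €692.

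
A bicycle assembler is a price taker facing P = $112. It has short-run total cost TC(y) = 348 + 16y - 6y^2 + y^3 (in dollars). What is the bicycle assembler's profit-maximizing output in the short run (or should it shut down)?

From TC, MC = TC'(y) = 16 - 12y + 3y^2 and AVC = VC/y = 16 - 6y + y^2.
The AVC parabola has its vertex at y = 6/2 = 3, where AVC = 16 - 6·3 + 3^2 = $7.
Because $112 ≥ $7, revenue can cover variable cost; the firm operates.
Solving P = MC: -96 - 12y + 3y^2 = 0 ⇒ y = -4 or 8. On the upward-sloping branch, y* = 8.
Check: AVC at y = 8 is $32 ≤ P, so revenue covers variable cost.
Profit = P·y − TC = 112·8 − 604 = $292.

Produce at y = 8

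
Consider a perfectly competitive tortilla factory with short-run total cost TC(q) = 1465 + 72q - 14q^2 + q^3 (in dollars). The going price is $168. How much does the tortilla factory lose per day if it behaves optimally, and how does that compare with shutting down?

AVC = 72 - 14q + q^2; min AVC = $23 at q = 7. Since P = $168 ≥ min AVC, the firm produces.
With MC = 72 - 28q + 3q^2, P = MC on the upward-sloping part at q* = 12.
TR = 168·12 = 2016. TC = 1465 + 576 = 2041. Profit = 2016 − 2041 = -$25.
That loss of $25 beats the $1465 the firm would lose by shutting down; producing recovers $1440 of fixed cost.

Profit = -$25 at q = 12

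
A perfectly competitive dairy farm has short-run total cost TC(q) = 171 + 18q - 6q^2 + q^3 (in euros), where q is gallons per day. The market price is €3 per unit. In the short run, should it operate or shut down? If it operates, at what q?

Strip out fixed cost: VC = 18q - 6q^2 + q^3. Then AVC = 18 - 6q + q^2 and MC = 18 - 12q + 3q^2.
AVC is minimized where dAVC/dq = -6 + 2q = 0, at q = 3; min AVC = 18 - 6·3 + 3^2 = €9.
With P < min AVC (€3 < €9), every unit sold adds to the loss.
Best response: produce nothing and absorb the €171 fixed cost.

Shut down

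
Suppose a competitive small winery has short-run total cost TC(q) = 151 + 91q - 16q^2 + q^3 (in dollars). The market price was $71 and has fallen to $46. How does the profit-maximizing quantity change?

MC = 91 - 32q + 3q^2; the shutdown threshold is min AVC = $27 (at q = 8).
With P = $71 above the shutdown price, P = MC gives q = 10.
At P = $46 ≥ min AVC, set P = MC: q = 9. The firm stays open but cuts output.

Output falls from 10 to 9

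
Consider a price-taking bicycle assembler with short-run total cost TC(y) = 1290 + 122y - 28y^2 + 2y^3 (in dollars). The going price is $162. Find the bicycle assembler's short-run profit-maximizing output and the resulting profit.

AVC = 122 - 28y + 2y^2 has its minimum $24 at y = 7; price $162 clears that bar, so the firm operates.
With MC = 122 - 56y + 6y^2, P = MC on the upward-sloping part at y* = 10.
TR = 162·10 = 1620. TC = 1290 + 420 = 1710. Profit = 1620 − 1710 = -$90.
By producing, the firm covers all variable cost plus $1200 of fixed cost; shutting down would lose the full $1290.

Profit = -$90 at y = 10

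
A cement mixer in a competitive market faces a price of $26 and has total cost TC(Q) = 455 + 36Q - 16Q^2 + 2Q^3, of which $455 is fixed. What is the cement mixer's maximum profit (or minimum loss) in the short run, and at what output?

AVC = 36 - 16Q + 2Q^2 has its minimum $4 at Q = 4; price $26 clears that bar, so the firm operates.
MC = 36 - 32Q + 6Q^2. Setting P = MC and taking the root on the rising branch gives Q* = 5.
TR = 26·5 = 130. TC = 455 + 30 = 485. Profit = 130 − 485 = -$355.
By producing, the firm covers all variable cost plus $100 of fixed cost; shutting down would lose the full $455.

Profit = -$355 at Q = 5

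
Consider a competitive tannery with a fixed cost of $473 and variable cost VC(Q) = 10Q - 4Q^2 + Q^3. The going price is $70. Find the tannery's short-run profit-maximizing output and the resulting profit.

Profit = -$185 at Q = 6

AVC = 10 - 4Q + Q^2 has its minimum $6 at Q = 2; price $70 clears that bar, so the firm operates.
With MC = 10 - 8Q + 3Q^2, P = MC on the upward-sloping part at Q* = 6.
TR = 70·6 = 420. TC = 473 + 132 = 605. Profit = 420 − 605 = -$185.
By producing, the firm covers all variable cost plus $288 of fixed cost; shutting down would lose the full $473.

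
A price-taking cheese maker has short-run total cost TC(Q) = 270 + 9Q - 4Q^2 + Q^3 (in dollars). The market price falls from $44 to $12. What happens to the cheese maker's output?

Output falls from 5 to 3

AVC = 9 - 4Q + Q^2, minimized at Q = 2 where min AVC = $5. MC = 9 - 8Q + 3Q^2.
With P = $44 above the shutdown price, P = MC gives Q = 5.
At P = $12 ≥ min AVC, set P = MC: Q = 3. The firm stays open but cuts output.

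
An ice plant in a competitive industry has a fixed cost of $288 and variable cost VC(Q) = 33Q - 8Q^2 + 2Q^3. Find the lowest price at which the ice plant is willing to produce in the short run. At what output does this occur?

The shutdown price is the minimum of AVC. VC = 33Q - 8Q^2 + 2Q^3, so AVC = 33 - 8Q + 2Q^2.
At the minimum of AVC, MC = AVC. MC = 33 - 16Q + 6Q^2; setting MC = AVC gives 4Q^2 - 8Q = 0, so Q = 2. min AVC = 25.
For P < $25 the firm produces nothing.

$25 per unit, at Q = 2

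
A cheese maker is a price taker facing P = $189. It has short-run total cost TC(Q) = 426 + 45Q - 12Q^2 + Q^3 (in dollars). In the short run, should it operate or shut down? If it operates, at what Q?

Produce at Q = 12

Variable cost is VC = 45Q - 12Q^2 + Q^3, so AVC = VC/Q = 45 - 12Q + Q^2 and MC = dTC/dQ = 45 - 24Q + 3Q^2.
AVC is minimized where dAVC/dQ = -12 + 2Q = 0, at Q = 6; min AVC = 45 - 12·6 + 6^2 = $9.
Since P = $189 ≥ min AVC = $9, price covers variable cost and the firm should produce.
Solving P = MC: -144 - 24Q + 3Q^2 = 0 ⇒ Q = -4 or 12. On the upward-sloping branch, Q* = 12.
Check: AVC at Q = 12 is $45 ≤ P, so revenue covers variable cost.
Profit = P·Q − TC = 189·12 − 966 = $1302.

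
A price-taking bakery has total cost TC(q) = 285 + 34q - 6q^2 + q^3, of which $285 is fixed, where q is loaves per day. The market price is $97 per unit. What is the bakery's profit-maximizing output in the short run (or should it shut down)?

Produce at q = 7

Variable cost is VC = 34q - 6q^2 + q^3, so AVC = VC/q = 34 - 6q + q^2 and MC = dTC/dq = 34 - 12q + 3q^2.
AVC hits its minimum where MC = AVC, at q = 3, giving min AVC = 34 - 6·3 + 3^2 = $25.
Since P = $97 ≥ min AVC = $25, price covers variable cost and the firm should produce.
Set P = MC: 97 = 34 - 12q + 3q^2 → -63 - 12q + 3q^2 = 0. The roots are q = -3 and q = 7; the profit-maximizing output is on the rising part of MC, so q* = 7.
Check: AVC at q = 7 is $41 ≤ P, so revenue covers variable cost.
Profit = P·q − TC = 97·7 − 572 = $107.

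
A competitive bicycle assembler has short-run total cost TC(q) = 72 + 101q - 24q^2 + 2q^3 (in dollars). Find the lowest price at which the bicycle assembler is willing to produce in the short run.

$29 per unit

Short-run supply begins at min AVC. From VC = 101q - 24q^2 + 2q^3, AVC = 101 - 24q + 2q^2.
At the minimum of AVC, MC = AVC. MC = 101 - 48q + 6q^2; setting MC = AVC gives 4q^2 - 24q = 0, so q = 6. min AVC = 29.
For P < $29 the firm produces nothing.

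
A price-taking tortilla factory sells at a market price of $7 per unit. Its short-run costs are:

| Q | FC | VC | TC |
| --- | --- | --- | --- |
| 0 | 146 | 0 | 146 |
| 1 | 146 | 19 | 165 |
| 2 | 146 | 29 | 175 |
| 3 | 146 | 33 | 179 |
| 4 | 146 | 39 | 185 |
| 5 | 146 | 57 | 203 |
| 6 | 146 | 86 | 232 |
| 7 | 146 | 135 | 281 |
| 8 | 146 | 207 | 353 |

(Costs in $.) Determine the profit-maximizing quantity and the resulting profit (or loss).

Profit at each row (π = 7Q − TC): Q=0: -146; Q=1: -158; Q=2: -161; Q=3: -158; Q=4: -157; Q=5: -168; Q=6: -190; Q=7: -232; Q=8: -297.
Profit is highest at Q = 0. Equivalently, the lowest AVC in the table is 39/4 ≈ $9.75 at Q = 4, and P = $7 falls below it — price never covers variable cost, so the firm shuts down and loses only its fixed cost.

Q = 0 (shut down); profit = -$146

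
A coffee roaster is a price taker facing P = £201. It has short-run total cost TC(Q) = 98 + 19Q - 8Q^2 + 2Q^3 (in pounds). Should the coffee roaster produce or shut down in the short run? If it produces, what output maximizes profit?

Produce at Q = 7

Strip out fixed cost: VC = 19Q - 8Q^2 + 2Q^3. Then AVC = 19 - 8Q + 2Q^2 and MC = 19 - 16Q + 6Q^2.
AVC hits its minimum where MC = AVC, at Q = 2, giving min AVC = 19 - 8·2 + 2·2^2 = £11.
P = £201 exceeds min AVC = £11, so the firm stays open.
Set P = MC: 201 = 19 - 16Q + 6Q^2 → -182 - 16Q + 6Q^2 = 0. The roots are Q = -13/3 and Q = 7; the profit-maximizing output is on the rising part of MC, so Q* = 7.
Check: AVC at Q = 7 is £61 ≤ P, so revenue covers variable cost.
Profit = P·Q − TC = 201·7 − 525 = £882.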